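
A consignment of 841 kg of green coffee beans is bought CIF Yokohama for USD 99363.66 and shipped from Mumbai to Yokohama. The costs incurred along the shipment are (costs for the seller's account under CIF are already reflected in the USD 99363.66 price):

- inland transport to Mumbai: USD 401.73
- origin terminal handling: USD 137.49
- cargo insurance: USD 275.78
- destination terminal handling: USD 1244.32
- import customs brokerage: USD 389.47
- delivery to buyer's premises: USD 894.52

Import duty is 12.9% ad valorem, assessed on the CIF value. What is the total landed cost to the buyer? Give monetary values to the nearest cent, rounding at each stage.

Total landed cost: USD 114709.88

CIF: the seller pays costs through ocean freight and marine insurance to the destination port.
Already in the invoice (seller's account under CIF): inland to port, origin terminal, insurance — exclude.
The CIF price already equals the CIF value: 99363.66
Import duty = 99363.66 × 12.9% = 12817.91
Buyer bears: destination terminal 1244.32 + brokerage 389.47 + delivery 894.52 + duty 12817.91 = 15346.22
Landed cost = invoice 99363.66 + 15346.22 = 114709.88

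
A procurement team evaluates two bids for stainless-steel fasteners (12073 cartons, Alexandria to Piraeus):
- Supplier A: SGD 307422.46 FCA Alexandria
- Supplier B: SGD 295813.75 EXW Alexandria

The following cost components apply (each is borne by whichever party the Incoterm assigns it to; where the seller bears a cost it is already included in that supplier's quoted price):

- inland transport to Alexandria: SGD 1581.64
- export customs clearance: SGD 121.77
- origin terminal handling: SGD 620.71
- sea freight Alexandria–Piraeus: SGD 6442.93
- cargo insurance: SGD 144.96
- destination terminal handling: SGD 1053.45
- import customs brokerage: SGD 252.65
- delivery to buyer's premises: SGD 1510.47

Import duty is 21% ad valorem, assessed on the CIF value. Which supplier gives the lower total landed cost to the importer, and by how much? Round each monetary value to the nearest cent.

Supplier A (FCA):
CIF value = FCA price + origin terminal + freight + insurance = 307422.46 + 620.71 + 6442.93 + 144.96 = 314631.06
Import duty = 314631.06 × 21% = 66072.52
Buyer bears (A): 620.71 + 6442.93 + 144.96 + 1053.45 + 252.65 + 1510.47 = 10025.17
Landed cost (A) = invoice 307422.46 + 10025.17 + duty 66072.52 = 383520.15
Supplier B (EXW):
CIF value = EXW price + inland to port + export clearance + origin terminal + freight + insurance = 295813.75 + 1581.64 + 121.77 + 620.71 + 6442.93 + 144.96 = 304725.76
Import duty = 304725.76 × 21% = 63992.41
Buyer bears (B): 1581.64 + 121.77 + 620.71 + 6442.93 + 144.96 + 1053.45 + 252.65 + 1510.47 = 11728.58
Landed cost (B) = invoice 295813.75 + 11728.58 + duty 63992.41 = 371534.74
Difference = |383520.15 − 371534.74| = 11985.41

Supplier B is cheaper by SGD 11985.41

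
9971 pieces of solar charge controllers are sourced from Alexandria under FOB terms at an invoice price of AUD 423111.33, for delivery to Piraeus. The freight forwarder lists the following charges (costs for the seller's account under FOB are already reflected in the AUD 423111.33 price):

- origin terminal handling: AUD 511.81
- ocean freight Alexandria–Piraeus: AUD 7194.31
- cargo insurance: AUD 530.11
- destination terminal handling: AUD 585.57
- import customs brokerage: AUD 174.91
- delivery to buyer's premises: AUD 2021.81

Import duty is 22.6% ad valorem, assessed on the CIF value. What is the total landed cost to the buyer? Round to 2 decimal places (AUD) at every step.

FOB: the seller bears costs until goods are on board at the origin port; the buyer bears freight, insurance and all costs thereafter.
Already in the invoice (seller's account under FOB): origin terminal — exclude.
CIF value = FOB price + freight + insurance = 423111.33 + 7194.31 + 530.11 = 430835.75
Import duty = 430835.75 × 22.6% = 97368.88
Buyer bears: freight 7194.31 + insurance 530.11 + destination terminal 585.57 + brokerage 174.91 + delivery 2021.81 + duty 97368.88 = 107875.59
Landed cost = invoice 423111.33 + 107875.59 = 530986.92

Total landed cost: AUD 530986.92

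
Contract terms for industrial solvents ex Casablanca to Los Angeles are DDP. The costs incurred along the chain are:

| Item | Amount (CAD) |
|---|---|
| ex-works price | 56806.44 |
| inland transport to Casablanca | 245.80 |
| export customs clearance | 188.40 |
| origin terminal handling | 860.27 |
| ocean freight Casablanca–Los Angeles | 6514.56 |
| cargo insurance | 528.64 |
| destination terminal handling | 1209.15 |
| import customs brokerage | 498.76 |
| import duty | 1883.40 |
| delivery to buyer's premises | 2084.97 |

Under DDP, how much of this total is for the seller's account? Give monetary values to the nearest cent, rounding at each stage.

DDP: the seller bears all costs including import duty.
Seller's account: goods 56806.44 + inland to port 245.80 + export clearance 188.40 + origin terminal 860.27 + freight 6514.56 + insurance 528.64 + destination terminal 1209.15 + brokerage 498.76 + duty 1883.40 + delivery 2084.97 = 70820.39
Buyer's account: 0.00

Seller's account: CAD 70820.39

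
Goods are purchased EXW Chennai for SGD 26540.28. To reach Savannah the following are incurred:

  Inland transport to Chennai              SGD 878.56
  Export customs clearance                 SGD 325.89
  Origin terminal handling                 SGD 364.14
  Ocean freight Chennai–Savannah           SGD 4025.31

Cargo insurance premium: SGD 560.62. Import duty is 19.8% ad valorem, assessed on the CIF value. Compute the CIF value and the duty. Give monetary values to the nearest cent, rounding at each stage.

CIF = EXW price + pre-shipment costs + freight + insurance
CIF = 26540.28 + 878.56 + 325.89 + 364.14 + 4025.31 + 560.62 = 32694.80
Import duty = 32694.80 × 19.8% = 6473.57

CIF value: SGD 32694.80; import duty: SGD 6473.57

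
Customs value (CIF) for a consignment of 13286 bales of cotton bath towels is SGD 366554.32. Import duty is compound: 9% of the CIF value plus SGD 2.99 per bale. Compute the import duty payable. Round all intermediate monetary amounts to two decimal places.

Ad valorem component: 366554.32 × 9% = 32989.89
Specific component: 13286 × 2.99 = 39725.14
Import duty = 32989.89 + 39725.14 = 72715.03

Import duty: SGD 72715.03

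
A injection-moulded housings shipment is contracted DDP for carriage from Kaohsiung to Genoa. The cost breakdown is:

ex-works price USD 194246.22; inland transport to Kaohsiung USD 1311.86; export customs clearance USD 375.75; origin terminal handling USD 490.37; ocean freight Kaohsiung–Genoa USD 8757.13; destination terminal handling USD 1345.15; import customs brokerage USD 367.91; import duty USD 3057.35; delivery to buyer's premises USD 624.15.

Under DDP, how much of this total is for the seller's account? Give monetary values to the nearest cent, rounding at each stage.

Seller's account: USD 210575.89

DDP: the seller bears all costs including import duty.
Seller's account: goods 194246.22 + inland to port 1311.86 + export clearance 375.75 + origin terminal 490.37 + freight 8757.13 + destination terminal 1345.15 + brokerage 367.91 + duty 3057.35 + delivery 624.15 = 210575.89
Buyer's account: 0.00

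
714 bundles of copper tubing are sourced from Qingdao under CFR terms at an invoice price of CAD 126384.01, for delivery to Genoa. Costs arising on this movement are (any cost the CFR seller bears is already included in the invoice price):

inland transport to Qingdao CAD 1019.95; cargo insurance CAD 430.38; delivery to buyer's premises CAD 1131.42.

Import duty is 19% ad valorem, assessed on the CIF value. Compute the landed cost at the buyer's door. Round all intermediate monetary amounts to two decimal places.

Total landed cost: CAD 152040.54

CFR: the seller pays costs through ocean freight to the destination port, but not insurance.
Already in the invoice (seller's account under CFR): inland to port — exclude.
CIF value = CFR price + insurance = 126384.01 + 430.38 = 126814.39
Import duty = 126814.39 × 19% = 24094.73
Buyer bears: insurance 430.38 + delivery 1131.42 + duty 24094.73 = 25656.53
Landed cost = invoice 126384.01 + 25656.53 = 152040.54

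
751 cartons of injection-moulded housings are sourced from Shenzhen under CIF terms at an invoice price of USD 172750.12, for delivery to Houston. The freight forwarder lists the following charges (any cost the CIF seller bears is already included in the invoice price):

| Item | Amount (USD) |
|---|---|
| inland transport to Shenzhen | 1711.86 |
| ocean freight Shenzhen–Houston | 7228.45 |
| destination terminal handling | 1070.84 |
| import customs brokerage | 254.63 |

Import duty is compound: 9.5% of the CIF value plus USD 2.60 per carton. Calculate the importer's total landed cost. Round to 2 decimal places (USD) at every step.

Total landed cost: USD 192439.45

CIF: the seller pays costs through ocean freight and marine insurance to the destination port.
Already in the invoice (seller's account under CIF): inland to port, freight — exclude.
The CIF price already equals the CIF value: 172750.12
Ad valorem component: 172750.12 × 9.5% = 16411.26
Specific component: 751 × 2.60 = 1952.60
Import duty = 16411.26 + 1952.60 = 18363.86
Buyer bears: destination terminal 1070.84 + brokerage 254.63 + duty 18363.86 = 19689.33
Landed cost = invoice 172750.12 + 19689.33 = 192439.45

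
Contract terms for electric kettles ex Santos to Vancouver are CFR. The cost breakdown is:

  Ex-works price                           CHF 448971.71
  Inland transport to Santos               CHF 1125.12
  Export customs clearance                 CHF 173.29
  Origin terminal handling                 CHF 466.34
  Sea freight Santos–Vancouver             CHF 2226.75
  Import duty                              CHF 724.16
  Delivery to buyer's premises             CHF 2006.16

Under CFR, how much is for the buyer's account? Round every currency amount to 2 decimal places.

Buyer's account: CHF 2730.32

CFR: the seller pays costs through ocean freight to the destination port, but not insurance.
Seller's account: goods 448971.71 + inland to port 1125.12 + export clearance 173.29 + origin terminal 466.34 + freight 2226.75 = 452963.21
Buyer's account: duty 724.16 + delivery 2006.16 = 2730.32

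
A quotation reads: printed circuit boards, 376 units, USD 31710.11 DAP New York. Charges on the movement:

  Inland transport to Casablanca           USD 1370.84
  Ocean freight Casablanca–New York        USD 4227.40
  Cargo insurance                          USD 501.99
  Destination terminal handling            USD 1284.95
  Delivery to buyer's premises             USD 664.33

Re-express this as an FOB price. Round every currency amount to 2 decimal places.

FOB price: USD 25031.44

Not relevant to the conversion: inland to port — on the seller under both DAP and FOB; already in the DAP price and stays in the FOB price.
From DAP to FOB, the seller no longer bears: freight, insurance, destination terminal, delivery.
FOB price = 31710.11 − 4227.40 − 501.99 − 1284.95 − 664.33 = 25031.44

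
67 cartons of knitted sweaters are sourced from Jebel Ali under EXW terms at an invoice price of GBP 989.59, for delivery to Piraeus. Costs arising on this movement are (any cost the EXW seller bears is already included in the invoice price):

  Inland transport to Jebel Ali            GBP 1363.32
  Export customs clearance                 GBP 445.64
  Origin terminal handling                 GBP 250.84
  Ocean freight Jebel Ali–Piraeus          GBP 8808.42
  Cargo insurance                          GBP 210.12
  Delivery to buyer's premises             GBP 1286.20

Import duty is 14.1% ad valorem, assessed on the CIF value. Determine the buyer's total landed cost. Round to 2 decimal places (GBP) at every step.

EXW: the seller makes goods available at their premises; the buyer bears all onward costs.
CIF value = EXW price + inland to port + export clearance + origin terminal + freight + insurance = 989.59 + 1363.32 + 445.64 + 250.84 + 8808.42 + 210.12 = 12067.93
Import duty = 12067.93 × 14.1% = 1701.58
Buyer bears: inland to port 1363.32 + export clearance 445.64 + origin terminal 250.84 + freight 8808.42 + insurance 210.12 + delivery 1286.20 + duty 1701.58 = 14066.12
Landed cost = invoice 989.59 + 14066.12 = 15055.71

Total landed cost: GBP 15055.71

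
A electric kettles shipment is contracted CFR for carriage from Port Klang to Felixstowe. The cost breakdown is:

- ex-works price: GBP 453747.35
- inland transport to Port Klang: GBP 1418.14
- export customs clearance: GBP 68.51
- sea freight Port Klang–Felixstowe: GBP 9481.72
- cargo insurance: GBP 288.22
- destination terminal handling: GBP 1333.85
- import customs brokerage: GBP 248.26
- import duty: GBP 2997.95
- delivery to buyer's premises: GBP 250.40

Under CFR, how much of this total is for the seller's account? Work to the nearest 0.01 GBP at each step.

Seller's account: GBP 464715.72

CFR: the seller pays costs through ocean freight to the destination port, but not insurance.
Seller's account: goods 453747.35 + inland to port 1418.14 + export clearance 68.51 + freight 9481.72 = 464715.72
Buyer's account: insurance 288.22 + destination terminal 1333.85 + brokerage 248.26 + duty 2997.95 + delivery 250.40 = 5118.68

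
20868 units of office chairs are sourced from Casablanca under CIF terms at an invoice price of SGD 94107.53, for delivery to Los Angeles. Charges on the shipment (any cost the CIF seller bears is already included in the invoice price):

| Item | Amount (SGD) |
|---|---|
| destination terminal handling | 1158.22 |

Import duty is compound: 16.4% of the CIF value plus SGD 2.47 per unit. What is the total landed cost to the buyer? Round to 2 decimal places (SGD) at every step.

CIF: the seller pays costs through ocean freight and marine insurance to the destination port.
The CIF price already equals the CIF value: 94107.53
Ad valorem component: 94107.53 × 16.4% = 15433.63
Specific component: 20868 × 2.47 = 51543.96
Import duty = 15433.63 + 51543.96 = 66977.59
Buyer bears: destination terminal 1158.22 + duty 66977.59 = 68135.81
Landed cost = invoice 94107.53 + 68135.81 = 162243.34

Total landed cost: SGD 162243.34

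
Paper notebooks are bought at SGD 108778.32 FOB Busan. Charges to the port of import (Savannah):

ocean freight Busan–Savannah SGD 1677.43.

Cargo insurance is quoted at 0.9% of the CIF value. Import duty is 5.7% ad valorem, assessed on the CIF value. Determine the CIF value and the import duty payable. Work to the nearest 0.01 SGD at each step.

CIF value: SGD 111458.88; import duty: SGD 6353.16

Let C be the CIF value. C = FOB price + freight + 0.9% × C
C − 0.9% × C = 108778.32 + 1677.43
0.991 × C = 110455.75
C = 110455.75 / 0.991 = 111458.88
Insurance premium = 0.9% × 111458.88 = 1003.13
Import duty = 111458.88 × 5.7% = 6353.16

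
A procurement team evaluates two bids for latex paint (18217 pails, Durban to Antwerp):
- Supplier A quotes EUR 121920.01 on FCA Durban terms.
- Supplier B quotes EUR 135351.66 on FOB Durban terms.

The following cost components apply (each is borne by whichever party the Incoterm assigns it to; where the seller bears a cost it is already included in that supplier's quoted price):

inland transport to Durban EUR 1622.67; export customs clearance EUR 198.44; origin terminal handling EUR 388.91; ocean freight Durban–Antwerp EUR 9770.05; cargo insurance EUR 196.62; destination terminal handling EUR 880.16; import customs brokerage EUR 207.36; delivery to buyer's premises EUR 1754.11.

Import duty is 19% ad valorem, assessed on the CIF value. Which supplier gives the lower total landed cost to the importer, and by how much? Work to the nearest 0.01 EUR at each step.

Supplier A (FCA):
CIF value = FCA price + origin terminal + freight + insurance = 121920.01 + 388.91 + 9770.05 + 196.62 = 132275.59
Import duty = 132275.59 × 19% = 25132.36
Buyer bears (A): 388.91 + 9770.05 + 196.62 + 880.16 + 207.36 + 1754.11 = 13197.21
Landed cost (A) = invoice 121920.01 + 13197.21 + duty 25132.36 = 160249.58
Supplier B (FOB):
CIF value = FOB price + freight + insurance = 135351.66 + 9770.05 + 196.62 = 145318.33
Import duty = 145318.33 × 19% = 27610.48
Buyer bears (B): 9770.05 + 196.62 + 880.16 + 207.36 + 1754.11 = 12808.30
Landed cost (B) = invoice 135351.66 + 12808.30 + duty 27610.48 = 175770.44
Difference = |160249.58 − 175770.44| = 15520.86

Supplier A is cheaper by EUR 15520.86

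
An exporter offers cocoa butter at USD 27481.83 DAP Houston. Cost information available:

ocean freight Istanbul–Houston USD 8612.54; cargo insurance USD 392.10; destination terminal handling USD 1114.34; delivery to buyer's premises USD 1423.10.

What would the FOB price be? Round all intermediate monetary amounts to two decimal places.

FOB price: USD 15939.75

From DAP to FOB, the seller no longer bears: freight, insurance, destination terminal, delivery.
FOB price = 27481.83 − 8612.54 − 392.10 − 1114.34 − 1423.10 = 15939.75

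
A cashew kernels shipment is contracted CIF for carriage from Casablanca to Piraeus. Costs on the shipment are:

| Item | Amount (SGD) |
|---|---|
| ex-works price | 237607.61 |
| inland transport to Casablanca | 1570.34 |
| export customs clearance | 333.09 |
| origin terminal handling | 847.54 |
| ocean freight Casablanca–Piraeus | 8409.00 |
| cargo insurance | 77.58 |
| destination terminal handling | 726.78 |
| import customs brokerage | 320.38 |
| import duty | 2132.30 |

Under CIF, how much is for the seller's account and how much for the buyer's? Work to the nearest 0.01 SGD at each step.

Seller: SGD 248845.16; buyer: SGD 3179.46

CIF: the seller pays costs through ocean freight and marine insurance to the destination port.
Seller's account: goods 237607.61 + inland to port 1570.34 + export clearance 333.09 + origin terminal 847.54 + freight 8409.00 + insurance 77.58 = 248845.16
Buyer's account: destination terminal 726.78 + brokerage 320.38 + duty 2132.30 = 3179.46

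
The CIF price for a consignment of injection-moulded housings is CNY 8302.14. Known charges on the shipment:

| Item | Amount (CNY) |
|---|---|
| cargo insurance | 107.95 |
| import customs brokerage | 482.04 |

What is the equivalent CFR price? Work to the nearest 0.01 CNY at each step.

Not relevant to the conversion: brokerage — on the buyer under both terms; not part of either seller's price.
From CIF to CFR, the seller no longer bears: insurance.
CFR price = 8302.14 − 107.95 = 8194.19

CFR price: CNY 8194.19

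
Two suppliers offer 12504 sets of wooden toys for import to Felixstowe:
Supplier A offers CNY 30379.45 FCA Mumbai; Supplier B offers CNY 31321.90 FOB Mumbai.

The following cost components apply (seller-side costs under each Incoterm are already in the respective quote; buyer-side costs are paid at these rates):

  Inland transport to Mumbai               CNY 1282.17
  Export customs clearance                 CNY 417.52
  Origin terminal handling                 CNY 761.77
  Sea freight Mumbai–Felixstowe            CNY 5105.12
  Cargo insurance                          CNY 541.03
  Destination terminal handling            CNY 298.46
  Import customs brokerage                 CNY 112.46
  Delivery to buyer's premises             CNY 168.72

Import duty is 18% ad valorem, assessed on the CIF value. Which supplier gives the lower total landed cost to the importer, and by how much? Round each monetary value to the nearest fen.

Supplier A is cheaper by CNY 213.20

Supplier A (FCA):
CIF value = FCA price + origin terminal + freight + insurance = 30379.45 + 761.77 + 5105.12 + 541.03 = 36787.37
Import duty = 36787.37 × 18% = 6621.73
Buyer bears (A): 761.77 + 5105.12 + 541.03 + 298.46 + 112.46 + 168.72 = 6987.56
Landed cost (A) = invoice 30379.45 + 6987.56 + duty 6621.73 = 43988.74
Supplier B (FOB):
CIF value = FOB price + freight + insurance = 31321.90 + 5105.12 + 541.03 = 36968.05
Import duty = 36968.05 × 18% = 6654.25
Buyer bears (B): 5105.12 + 541.03 + 298.46 + 112.46 + 168.72 = 6225.79
Landed cost (B) = invoice 31321.90 + 6225.79 + duty 6654.25 = 44201.94
Difference = |43988.74 − 44201.94| = 213.20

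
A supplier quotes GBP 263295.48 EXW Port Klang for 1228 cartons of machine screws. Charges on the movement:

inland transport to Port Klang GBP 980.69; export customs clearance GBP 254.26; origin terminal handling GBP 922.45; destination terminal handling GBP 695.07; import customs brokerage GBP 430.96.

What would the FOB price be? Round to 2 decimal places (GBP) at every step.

Not relevant to the conversion: brokerage, destination terminal — on the buyer under both terms; not part of either seller's price.
From EXW to FOB, the seller additionally bears: inland to port, export clearance, origin terminal.
FOB price = 263295.48 + 980.69 + 254.26 + 922.45 = 265452.88

FOB price: GBP 265452.88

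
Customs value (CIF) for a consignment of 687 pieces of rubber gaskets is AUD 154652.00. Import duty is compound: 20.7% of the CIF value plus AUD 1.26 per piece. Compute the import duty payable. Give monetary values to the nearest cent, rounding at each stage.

Import duty: AUD 32878.58

Ad valorem component: 154652.00 × 20.7% = 32012.96
Specific component: 687 × 1.26 = 865.62
Import duty = 32012.96 + 865.62 = 32878.58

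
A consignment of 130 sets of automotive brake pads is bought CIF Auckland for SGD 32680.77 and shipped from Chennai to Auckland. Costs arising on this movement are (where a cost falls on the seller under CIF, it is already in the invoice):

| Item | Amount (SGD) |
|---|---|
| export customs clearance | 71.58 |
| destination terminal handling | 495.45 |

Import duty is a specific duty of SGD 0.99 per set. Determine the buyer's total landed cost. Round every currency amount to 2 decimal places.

Total landed cost: SGD 33304.92

CIF: the seller pays costs through ocean freight and marine insurance to the destination port.
Already in the invoice (seller's account under CIF): export clearance — exclude.
The CIF price already equals the CIF value: 32680.77
Import duty = 130 × 0.99 = 128.70
Buyer bears: destination terminal 495.45 + duty 128.70 = 624.15
Landed cost = invoice 32680.77 + 624.15 = 33304.92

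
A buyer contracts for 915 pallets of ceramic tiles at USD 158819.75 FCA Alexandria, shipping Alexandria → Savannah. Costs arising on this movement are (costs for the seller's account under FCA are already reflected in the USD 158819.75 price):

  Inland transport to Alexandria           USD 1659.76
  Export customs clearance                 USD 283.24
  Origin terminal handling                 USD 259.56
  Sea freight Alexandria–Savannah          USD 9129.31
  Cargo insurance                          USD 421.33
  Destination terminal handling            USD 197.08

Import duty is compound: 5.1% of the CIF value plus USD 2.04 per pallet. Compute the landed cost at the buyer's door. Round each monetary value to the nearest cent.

FCA: the seller delivers export-cleared goods to the carrier; the buyer bears costs from that point.
Already in the invoice (seller's account under FCA): inland to port, export clearance — exclude.
CIF value = FCA price + origin terminal + freight + insurance = 158819.75 + 259.56 + 9129.31 + 421.33 = 168629.95
Ad valorem component: 168629.95 × 5.1% = 8600.13
Specific component: 915 × 2.04 = 1866.60
Import duty = 8600.13 + 1866.60 = 10466.73
Buyer bears: origin terminal 259.56 + freight 9129.31 + insurance 421.33 + destination terminal 197.08 + duty 10466.73 = 20474.01
Landed cost = invoice 158819.75 + 20474.01 = 179293.76

Total landed cost: USD 179293.76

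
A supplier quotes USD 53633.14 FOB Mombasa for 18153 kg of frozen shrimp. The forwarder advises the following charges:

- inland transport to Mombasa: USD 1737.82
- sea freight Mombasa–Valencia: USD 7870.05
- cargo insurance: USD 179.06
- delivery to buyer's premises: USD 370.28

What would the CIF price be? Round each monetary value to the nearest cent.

Not relevant to the conversion: inland to port — on the seller under both FOB and CIF; already in the FOB price and stays in the CIF price. delivery — on the buyer under both terms; not part of either seller's price.
From FOB to CIF, the seller additionally bears: freight, insurance.
CIF price = 53633.14 + 7870.05 + 179.06 = 61682.25

CIF price: USD 61682.25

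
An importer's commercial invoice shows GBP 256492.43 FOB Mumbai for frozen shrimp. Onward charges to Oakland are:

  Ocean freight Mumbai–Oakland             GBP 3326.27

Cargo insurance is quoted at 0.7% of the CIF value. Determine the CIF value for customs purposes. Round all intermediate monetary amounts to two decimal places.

CIF value: GBP 261650.25

Let C be the CIF value. C = FOB price + freight + 0.7% × C
C − 0.7% × C = 256492.43 + 3326.27
0.993 × C = 259818.70
C = 259818.70 / 0.993 = 261650.25
Insurance premium = 0.7% × 261650.25 = 1831.55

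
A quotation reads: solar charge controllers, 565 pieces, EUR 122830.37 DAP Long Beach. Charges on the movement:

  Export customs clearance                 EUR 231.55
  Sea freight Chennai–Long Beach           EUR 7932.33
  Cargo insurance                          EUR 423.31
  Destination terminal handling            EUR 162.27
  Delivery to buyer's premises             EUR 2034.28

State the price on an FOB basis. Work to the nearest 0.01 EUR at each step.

Not relevant to the conversion: export clearance — on the seller under both DAP and FOB; already in the DAP price and stays in the FOB price.
From DAP to FOB, the seller no longer bears: freight, insurance, destination terminal, delivery.
FOB price = 122830.37 − 7932.33 − 423.31 − 162.27 − 2034.28 = 112278.18

FOB price: EUR 112278.18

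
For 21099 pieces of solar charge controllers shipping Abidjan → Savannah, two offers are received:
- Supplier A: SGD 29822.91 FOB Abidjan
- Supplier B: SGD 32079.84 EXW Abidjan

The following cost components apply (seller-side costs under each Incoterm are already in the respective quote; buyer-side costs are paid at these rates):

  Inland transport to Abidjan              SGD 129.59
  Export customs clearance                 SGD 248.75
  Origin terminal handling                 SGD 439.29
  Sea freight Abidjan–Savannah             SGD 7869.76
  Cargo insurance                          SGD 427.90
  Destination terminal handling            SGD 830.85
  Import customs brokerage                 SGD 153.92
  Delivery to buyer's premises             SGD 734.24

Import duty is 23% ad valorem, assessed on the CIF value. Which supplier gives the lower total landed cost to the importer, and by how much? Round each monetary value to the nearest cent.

Supplier A (FOB):
CIF value = FOB price + freight + insurance = 29822.91 + 7869.76 + 427.90 = 38120.57
Import duty = 38120.57 × 23% = 8767.73
Buyer bears (A): 7869.76 + 427.90 + 830.85 + 153.92 + 734.24 = 10016.67
Landed cost (A) = invoice 29822.91 + 10016.67 + duty 8767.73 = 48607.31
Supplier B (EXW):
CIF value = EXW price + inland to port + export clearance + origin terminal + freight + insurance = 32079.84 + 129.59 + 248.75 + 439.29 + 7869.76 + 427.90 = 41195.13
Import duty = 41195.13 × 23% = 9474.88
Buyer bears (B): 129.59 + 248.75 + 439.29 + 7869.76 + 427.90 + 830.85 + 153.92 + 734.24 = 10834.30
Landed cost (B) = invoice 32079.84 + 10834.30 + duty 9474.88 = 52389.02
Difference = |48607.31 − 52389.02| = 3781.71

Supplier A is cheaper by SGD 3781.71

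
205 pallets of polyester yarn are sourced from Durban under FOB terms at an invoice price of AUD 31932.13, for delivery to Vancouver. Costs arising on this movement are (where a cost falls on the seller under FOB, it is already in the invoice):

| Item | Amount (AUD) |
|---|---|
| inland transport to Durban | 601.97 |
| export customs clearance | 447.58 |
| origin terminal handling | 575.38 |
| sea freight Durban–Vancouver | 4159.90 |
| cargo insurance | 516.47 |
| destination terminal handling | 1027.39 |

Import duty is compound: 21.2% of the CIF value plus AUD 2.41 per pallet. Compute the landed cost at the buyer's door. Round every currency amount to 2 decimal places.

Total landed cost: AUD 45890.94

FOB: the seller bears costs until goods are on board at the origin port; the buyer bears freight, insurance and all costs thereafter.
Already in the invoice (seller's account under FOB): inland to port, export clearance, origin terminal — exclude.
CIF value = FOB price + freight + insurance = 31932.13 + 4159.90 + 516.47 = 36608.50
Ad valorem component: 36608.50 × 21.2% = 7761.00
Specific component: 205 × 2.41 = 494.05
Import duty = 7761.00 + 494.05 = 8255.05
Buyer bears: freight 4159.90 + insurance 516.47 + destination terminal 1027.39 + duty 8255.05 = 13958.81
Landed cost = invoice 31932.13 + 13958.81 = 45890.94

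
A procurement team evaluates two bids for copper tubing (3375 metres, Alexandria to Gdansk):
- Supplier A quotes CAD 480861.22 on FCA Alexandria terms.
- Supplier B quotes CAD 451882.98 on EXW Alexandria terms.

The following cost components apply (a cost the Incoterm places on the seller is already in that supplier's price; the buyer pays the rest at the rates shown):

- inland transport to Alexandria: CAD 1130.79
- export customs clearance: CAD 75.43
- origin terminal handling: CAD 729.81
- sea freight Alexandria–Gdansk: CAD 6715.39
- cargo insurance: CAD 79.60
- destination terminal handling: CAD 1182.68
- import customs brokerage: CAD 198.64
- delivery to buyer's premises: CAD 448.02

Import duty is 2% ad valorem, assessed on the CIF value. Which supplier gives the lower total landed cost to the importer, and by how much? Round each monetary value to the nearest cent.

Supplier A (FCA):
CIF value = FCA price + origin terminal + freight + insurance = 480861.22 + 729.81 + 6715.39 + 79.60 = 488386.02
Import duty = 488386.02 × 2% = 9767.72
Buyer bears (A): 729.81 + 6715.39 + 79.60 + 1182.68 + 198.64 + 448.02 = 9354.14
Landed cost (A) = invoice 480861.22 + 9354.14 + duty 9767.72 = 499983.08
Supplier B (EXW):
CIF value = EXW price + inland to port + export clearance + origin terminal + freight + insurance = 451882.98 + 1130.79 + 75.43 + 729.81 + 6715.39 + 79.60 = 460614.00
Import duty = 460614.00 × 2% = 9212.28
Buyer bears (B): 1130.79 + 75.43 + 729.81 + 6715.39 + 79.60 + 1182.68 + 198.64 + 448.02 = 10560.36
Landed cost (B) = invoice 451882.98 + 10560.36 + duty 9212.28 = 471655.62
Difference = |499983.08 − 471655.62| = 28327.46

Supplier B is cheaper by CAD 28327.46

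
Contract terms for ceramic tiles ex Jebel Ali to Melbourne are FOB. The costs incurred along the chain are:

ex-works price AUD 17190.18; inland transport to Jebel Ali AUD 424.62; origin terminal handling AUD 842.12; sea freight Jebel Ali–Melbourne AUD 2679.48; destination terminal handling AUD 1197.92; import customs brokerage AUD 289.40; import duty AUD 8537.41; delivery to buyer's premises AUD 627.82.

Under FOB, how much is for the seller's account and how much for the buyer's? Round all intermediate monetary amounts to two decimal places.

Seller: AUD 18456.92; buyer: AUD 13332.03

FOB: the seller bears costs until goods are on board at the origin port; the buyer bears freight, insurance and all costs thereafter.
Seller's account: goods 17190.18 + inland to port 424.62 + origin terminal 842.12 = 18456.92
Buyer's account: freight 2679.48 + destination terminal 1197.92 + brokerage 289.40 + duty 8537.41 + delivery 627.82 = 13332.03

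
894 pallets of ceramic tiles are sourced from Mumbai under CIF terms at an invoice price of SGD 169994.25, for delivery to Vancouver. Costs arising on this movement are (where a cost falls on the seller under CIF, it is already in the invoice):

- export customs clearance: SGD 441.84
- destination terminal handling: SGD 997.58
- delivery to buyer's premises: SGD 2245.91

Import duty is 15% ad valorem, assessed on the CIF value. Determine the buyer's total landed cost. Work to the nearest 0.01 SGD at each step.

Total landed cost: SGD 198736.88

CIF: the seller pays costs through ocean freight and marine insurance to the destination port.
Already in the invoice (seller's account under CIF): export clearance — exclude.
The CIF price already equals the CIF value: 169994.25
Import duty = 169994.25 × 15% = 25499.14
Buyer bears: destination terminal 997.58 + delivery 2245.91 + duty 25499.14 = 28742.63
Landed cost = invoice 169994.25 + 28742.63 = 198736.88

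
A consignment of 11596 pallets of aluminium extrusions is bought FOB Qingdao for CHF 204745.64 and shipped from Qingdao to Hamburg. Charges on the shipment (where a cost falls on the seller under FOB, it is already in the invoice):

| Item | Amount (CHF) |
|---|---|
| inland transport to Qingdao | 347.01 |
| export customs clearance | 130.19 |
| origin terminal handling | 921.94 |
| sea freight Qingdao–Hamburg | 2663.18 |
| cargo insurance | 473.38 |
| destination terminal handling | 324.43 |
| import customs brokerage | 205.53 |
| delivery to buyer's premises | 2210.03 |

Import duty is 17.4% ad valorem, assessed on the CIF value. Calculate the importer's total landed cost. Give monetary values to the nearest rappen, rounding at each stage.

FOB: the seller bears costs until goods are on board at the origin port; the buyer bears freight, insurance and all costs thereafter.
Already in the invoice (seller's account under FOB): inland to port, export clearance, origin terminal — exclude.
CIF value = FOB price + freight + insurance = 204745.64 + 2663.18 + 473.38 = 207882.20
Import duty = 207882.20 × 17.4% = 36171.50
Buyer bears: freight 2663.18 + insurance 473.38 + destination terminal 324.43 + brokerage 205.53 + delivery 2210.03 + duty 36171.50 = 42048.05
Landed cost = invoice 204745.64 + 42048.05 = 246793.69

Total landed cost: CHF 246793.69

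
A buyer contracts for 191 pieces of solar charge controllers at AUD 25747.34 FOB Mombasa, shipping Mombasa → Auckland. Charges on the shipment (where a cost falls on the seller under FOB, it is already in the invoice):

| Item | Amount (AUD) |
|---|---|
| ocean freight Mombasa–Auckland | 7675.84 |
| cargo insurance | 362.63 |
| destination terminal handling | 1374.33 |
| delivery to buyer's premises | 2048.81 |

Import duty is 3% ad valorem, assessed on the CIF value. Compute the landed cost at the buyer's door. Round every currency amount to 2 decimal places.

Total landed cost: AUD 38222.52

FOB: the seller bears costs until goods are on board at the origin port; the buyer bears freight, insurance and all costs thereafter.
CIF value = FOB price + freight + insurance = 25747.34 + 7675.84 + 362.63 = 33785.81
Import duty = 33785.81 × 3% = 1013.57
Buyer bears: freight 7675.84 + insurance 362.63 + destination terminal 1374.33 + delivery 2048.81 + duty 1013.57 = 12475.18
Landed cost = invoice 25747.34 + 12475.18 = 38222.52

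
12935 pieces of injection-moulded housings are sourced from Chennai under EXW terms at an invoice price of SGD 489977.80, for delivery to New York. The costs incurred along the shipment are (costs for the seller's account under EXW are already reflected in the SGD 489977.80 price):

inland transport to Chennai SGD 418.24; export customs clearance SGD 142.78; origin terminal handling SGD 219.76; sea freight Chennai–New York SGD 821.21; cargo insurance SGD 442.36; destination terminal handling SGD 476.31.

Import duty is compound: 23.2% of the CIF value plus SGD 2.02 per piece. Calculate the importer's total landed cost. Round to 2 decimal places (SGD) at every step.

Total landed cost: SGD 632776.30

EXW: the seller makes goods available at their premises; the buyer bears all onward costs.
CIF value = EXW price + inland to port + export clearance + origin terminal + freight + insurance = 489977.80 + 418.24 + 142.78 + 219.76 + 821.21 + 442.36 = 492022.15
Ad valorem component: 492022.15 × 23.2% = 114149.14
Specific component: 12935 × 2.02 = 26128.70
Import duty = 114149.14 + 26128.70 = 140277.84
Buyer bears: inland to port 418.24 + export clearance 142.78 + origin terminal 219.76 + freight 821.21 + insurance 442.36 + destination terminal 476.31 + duty 140277.84 = 142798.50
Landed cost = invoice 489977.80 + 142798.50 = 632776.30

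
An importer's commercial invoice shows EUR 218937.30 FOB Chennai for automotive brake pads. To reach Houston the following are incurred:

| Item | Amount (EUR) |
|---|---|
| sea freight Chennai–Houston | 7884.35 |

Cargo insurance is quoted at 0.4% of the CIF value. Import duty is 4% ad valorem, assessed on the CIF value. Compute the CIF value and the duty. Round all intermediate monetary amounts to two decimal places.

Let C be the CIF value. C = FOB price + freight + 0.4% × C
C − 0.4% × C = 218937.30 + 7884.35
0.996 × C = 226821.65
C = 226821.65 / 0.996 = 227732.58
Insurance premium = 0.4% × 227732.58 = 910.93
Import duty = 227732.58 × 4% = 9109.30

CIF value: EUR 227732.58; import duty: EUR 9109.30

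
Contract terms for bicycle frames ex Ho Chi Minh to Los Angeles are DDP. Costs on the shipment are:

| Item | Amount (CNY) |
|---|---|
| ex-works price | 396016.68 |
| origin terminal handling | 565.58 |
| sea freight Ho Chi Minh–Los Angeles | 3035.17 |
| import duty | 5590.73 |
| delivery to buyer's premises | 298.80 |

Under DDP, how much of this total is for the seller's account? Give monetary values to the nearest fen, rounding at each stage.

Seller's account: CNY 405506.96

DDP: the seller bears all costs including import duty.
Seller's account: goods 396016.68 + origin terminal 565.58 + freight 3035.17 + duty 5590.73 + delivery 298.80 = 405506.96
Buyer's account: 0.00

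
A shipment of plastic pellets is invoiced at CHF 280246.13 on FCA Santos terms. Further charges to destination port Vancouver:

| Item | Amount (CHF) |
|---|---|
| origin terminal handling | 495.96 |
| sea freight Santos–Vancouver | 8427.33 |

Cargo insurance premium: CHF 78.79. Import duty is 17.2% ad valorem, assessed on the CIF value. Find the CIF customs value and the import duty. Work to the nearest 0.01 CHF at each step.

CIF = FCA price + pre-shipment costs + freight + insurance
CIF = 280246.13 + 495.96 + 8427.33 + 78.79 = 289248.21
Import duty = 289248.21 × 17.2% = 49750.69

CIF value: CHF 289248.21; import duty: CHF 49750.69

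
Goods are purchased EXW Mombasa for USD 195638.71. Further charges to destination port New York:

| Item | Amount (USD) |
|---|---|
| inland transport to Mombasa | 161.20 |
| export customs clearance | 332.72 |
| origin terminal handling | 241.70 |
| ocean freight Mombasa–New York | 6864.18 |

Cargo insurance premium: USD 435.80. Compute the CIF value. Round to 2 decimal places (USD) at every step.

CIF value: USD 203674.31

CIF = EXW price + pre-shipment costs + freight + insurance
CIF = 195638.71 + 161.20 + 332.72 + 241.70 + 6864.18 + 435.80 = 203674.31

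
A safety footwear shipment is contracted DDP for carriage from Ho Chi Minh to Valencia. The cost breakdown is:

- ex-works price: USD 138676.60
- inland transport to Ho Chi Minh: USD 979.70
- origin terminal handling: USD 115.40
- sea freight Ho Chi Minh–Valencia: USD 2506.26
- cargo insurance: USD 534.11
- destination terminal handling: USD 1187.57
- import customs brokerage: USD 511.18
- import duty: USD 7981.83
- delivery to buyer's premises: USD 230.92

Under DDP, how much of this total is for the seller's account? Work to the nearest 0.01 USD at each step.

DDP: the seller bears all costs including import duty.
Seller's account: goods 138676.60 + inland to port 979.70 + origin terminal 115.40 + freight 2506.26 + insurance 534.11 + destination terminal 1187.57 + brokerage 511.18 + duty 7981.83 + delivery 230.92 = 152723.57
Buyer's account: 0.00

Seller's account: USD 152723.57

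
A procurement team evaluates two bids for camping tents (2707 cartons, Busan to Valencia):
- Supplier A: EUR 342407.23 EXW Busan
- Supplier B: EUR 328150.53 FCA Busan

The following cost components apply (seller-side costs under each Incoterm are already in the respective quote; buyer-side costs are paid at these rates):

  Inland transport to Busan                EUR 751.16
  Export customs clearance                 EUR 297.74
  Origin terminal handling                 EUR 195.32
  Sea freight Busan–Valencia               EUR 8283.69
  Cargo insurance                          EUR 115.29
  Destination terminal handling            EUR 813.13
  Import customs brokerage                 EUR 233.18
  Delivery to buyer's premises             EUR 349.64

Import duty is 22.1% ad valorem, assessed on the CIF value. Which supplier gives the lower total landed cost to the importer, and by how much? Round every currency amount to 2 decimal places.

Supplier B is cheaper by EUR 18688.14

Supplier A (EXW):
CIF value = EXW price + inland to port + export clearance + origin terminal + freight + insurance = 342407.23 + 751.16 + 297.74 + 195.32 + 8283.69 + 115.29 = 352050.43
Import duty = 352050.43 × 22.1% = 77803.15
Buyer bears (A): 751.16 + 297.74 + 195.32 + 8283.69 + 115.29 + 813.13 + 233.18 + 349.64 = 11039.15
Landed cost (A) = invoice 342407.23 + 11039.15 + duty 77803.15 = 431249.53
Supplier B (FCA):
CIF value = FCA price + origin terminal + freight + insurance = 328150.53 + 195.32 + 8283.69 + 115.29 = 336744.83
Import duty = 336744.83 × 22.1% = 74420.61
Buyer bears (B): 195.32 + 8283.69 + 115.29 + 813.13 + 233.18 + 349.64 = 9990.25
Landed cost (B) = invoice 328150.53 + 9990.25 + duty 74420.61 = 412561.39
Difference = |431249.53 − 412561.39| = 18688.14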